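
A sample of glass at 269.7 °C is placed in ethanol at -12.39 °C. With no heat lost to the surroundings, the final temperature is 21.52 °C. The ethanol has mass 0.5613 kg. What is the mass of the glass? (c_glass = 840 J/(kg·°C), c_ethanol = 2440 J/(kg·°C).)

Heat lost by the glass = heat gained by the ethanol:
m×840×(269.7 − 21.52) = 0.5613×2440×(21.52 − (-12.39))
208471 m = 46442  ⇒  m ≈ 0.2228 kg

m ≈ 0.223 kg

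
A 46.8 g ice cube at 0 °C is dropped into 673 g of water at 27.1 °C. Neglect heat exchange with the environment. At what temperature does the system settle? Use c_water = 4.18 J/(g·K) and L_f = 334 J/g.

Sum of m c ΔT and latent-heat terms is zero:
latent heat to melt: 46.8·334 = 15631; warm the meltwater: 195.62 T; water: 2813.1(T − 27.1)
3008.8 T = 76236 − 15631 = 60605
T ≈ 20.14 °C — above 0 °C, consistent with complete melting.

T_f ≈ 20.1 °C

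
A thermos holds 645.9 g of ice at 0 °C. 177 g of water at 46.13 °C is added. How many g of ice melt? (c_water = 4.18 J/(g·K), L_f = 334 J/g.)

m_melted ≈ 102 g

Water can give up m c ΔT = 177×4.18×46.13 = 34130 J before reaching 0 °C.
To melt every bit of ice: 645.9×334 = 215731 J.
Since 34130 < 215731 J, not all the ice melts; equilibrium is at 0 °C.
Mass melted = 34130/334 ≈ 102.2 g.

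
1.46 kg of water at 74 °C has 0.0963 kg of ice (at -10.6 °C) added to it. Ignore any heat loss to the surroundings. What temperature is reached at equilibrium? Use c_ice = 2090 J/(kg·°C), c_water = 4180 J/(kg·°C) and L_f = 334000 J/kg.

Energy balance with sensible and latent terms:
warm ice to 0 °C: 0.0963×2090×(0 − (-10.6)) = 2133.4; melt ice: 0.0963×334000 = 32164; warm the meltwater: 402.53 T; water cools: 1.46×4180×(T − 74) = 6102.8(T − 74)
6505.3 T = 451607 − 34298 = 417310
T ≈ 64.15 °C (positive, so assuming full melt was valid).

T_f ≈ 64.1 °C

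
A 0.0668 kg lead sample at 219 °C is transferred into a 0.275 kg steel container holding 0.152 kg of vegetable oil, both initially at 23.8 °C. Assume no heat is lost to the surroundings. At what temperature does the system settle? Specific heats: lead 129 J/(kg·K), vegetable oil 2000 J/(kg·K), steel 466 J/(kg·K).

T_f ≈ 27.6 °C

T_f = Σ m_i c_i T_i / Σ m_i c_i:
T_f = (8.617·219 + 304·23.8 + 128.15·23.8) / (8.617 + 304 + 128.15)
    = 12172 / 440.77 ≈ 27.62 °C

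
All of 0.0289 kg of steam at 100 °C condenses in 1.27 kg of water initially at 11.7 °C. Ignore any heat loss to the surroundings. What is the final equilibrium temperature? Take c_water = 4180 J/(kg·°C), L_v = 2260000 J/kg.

T_f ≈ 25.7 °C

Conservation of energy gives ΣQ = 0:
steam→water at 100 °C releases m L_v = 0.0289×2260000 = 65314; condensate cools 100→T: 0.0289×4180×(T − 100) = 120.8(T − 100); original water: 5308.6(T − 11.7)
5429.4 T = 65314 + 12080 + 62111 = 139505
T ≈ 25.69 °C, under the boiling point, so the assumption holds.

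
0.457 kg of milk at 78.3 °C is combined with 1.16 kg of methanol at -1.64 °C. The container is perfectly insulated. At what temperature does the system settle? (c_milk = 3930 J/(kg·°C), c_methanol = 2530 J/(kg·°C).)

T_f is the heat-capacity-weighted average of the initial temperatures:
T_f = (1796·78.3 + 2934.8·(-1.64)) / (1796 + 2934.8)
    = 135815 / 4730.8 ≈ 28.71 °C

T_f ≈ 28.7 °C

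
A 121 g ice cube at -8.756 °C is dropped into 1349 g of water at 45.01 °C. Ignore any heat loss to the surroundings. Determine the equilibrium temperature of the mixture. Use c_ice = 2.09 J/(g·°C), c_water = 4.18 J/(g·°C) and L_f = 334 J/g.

Energy conservation, ΣQ = 0:
ice -8.756→0 °C: 121·2.09·8.756 = 2214.3
  latent heat to melt: 121·334 = 40414
  warm the meltwater: 505.78 T
  water cools: 1349·4.18·(T − 45.01) = 5638.8(T − 45.01)
6144.6 T = 253803 − 42628 = 211175
T ≈ 34.37 °C. Since T > 0 °C, the all-ice-melts assumption holds.

T_f ≈ 34.4 °C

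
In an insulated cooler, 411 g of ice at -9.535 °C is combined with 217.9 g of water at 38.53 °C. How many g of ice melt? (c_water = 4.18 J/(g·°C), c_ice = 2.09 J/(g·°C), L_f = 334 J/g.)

m_melted ≈ 80.5 g

Heat available from the water dropping to 0 °C: 217.9·4.18·38.53 = 35094 J.
Warming the ice to 0 °C takes 411·2.09·9.535 = 8190.5 J, leaving 26904 J for melting.
Fully melting the ice requires m_ice L_f = 411·334 = 137274 J.
That's not enough to melt it all — equilibrium is at 0 °C with ice remaining.
Mass melted = 26904/334 ≈ 80.55 g.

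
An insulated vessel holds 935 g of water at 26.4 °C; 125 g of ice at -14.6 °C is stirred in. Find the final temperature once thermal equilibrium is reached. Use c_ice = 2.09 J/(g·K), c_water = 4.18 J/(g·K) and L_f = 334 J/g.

T_f ≈ 13.0 °C

Heat gained plus heat lost sum to zero:
ice -14.6→0 °C: 125·2.09·14.6 = 3814.2
  latent heat to melt: 125·334 = 41750
  warm the meltwater: 522.5 T
  water cools: 935·4.18·(T − 26.4) = 3908.3(T − 26.4)
4430.8 T = 103179 − 45564 = 57615
T ≈ 13.00 °C — above 0 °C, consistent with complete melting.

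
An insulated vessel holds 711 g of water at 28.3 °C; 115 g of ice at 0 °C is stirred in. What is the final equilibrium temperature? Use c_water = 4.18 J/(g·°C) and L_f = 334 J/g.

Energy conservation, ΣQ = 0:
latent heat to melt: 115×334 = 38410; warm the meltwater: 480.7 T; water: 2972(T − 28.3)
3452.7 T = 84107 − 38410 = 45697
T ≈ 13.24 °C — above 0 °C, consistent with complete melting.

T_f ≈ 13.2 °C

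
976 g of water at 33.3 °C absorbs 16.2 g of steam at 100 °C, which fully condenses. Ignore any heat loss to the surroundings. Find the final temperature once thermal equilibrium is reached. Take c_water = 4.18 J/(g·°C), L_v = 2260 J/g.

Setting the total heat transfer to zero:
condense steam: −16.2·2260 = −36612; condensate cools 100→T: 16.2·4.18·(T − 100) = 67.72(T − 100); original water: 4079.7(T − 33.3)
4147.4 T = 36612 + 6771.6 + 135853 = 179237
T ≈ 43.22 °C (< 100 °C, so full condensation is consistent).

T_f ≈ 43.2 °C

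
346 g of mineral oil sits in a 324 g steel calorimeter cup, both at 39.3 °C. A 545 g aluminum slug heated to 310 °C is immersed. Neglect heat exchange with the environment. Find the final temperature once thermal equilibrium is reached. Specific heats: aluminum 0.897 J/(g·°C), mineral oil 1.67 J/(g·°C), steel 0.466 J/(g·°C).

Conservation of energy gives ΣQ = 0:
545·0.897·(T − 310) + 346·1.67·(T − 39.3) + 324·0.466·(T − 39.3) = 0
488.87(T − 310) + 577.82(T − 39.3) + 150.98(T − 39.3) = 0
(488.87 + 577.82 + 150.98) T = 488.87·310 + 577.82·39.3 + 150.98·39.3
T ≈ 147.98 °C

T_f ≈ 148.0 °C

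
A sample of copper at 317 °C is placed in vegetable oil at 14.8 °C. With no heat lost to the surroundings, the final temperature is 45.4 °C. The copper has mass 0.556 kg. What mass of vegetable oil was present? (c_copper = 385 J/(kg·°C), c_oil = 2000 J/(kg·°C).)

Setting the total heat transfer to zero:
0.556·385·(45.4 − 317) + m·2000·(45.4 − 14.8) = 0
61200 m = 58139
m = 58139/61200 ≈ 0.95 kg

m ≈ 0.95 kg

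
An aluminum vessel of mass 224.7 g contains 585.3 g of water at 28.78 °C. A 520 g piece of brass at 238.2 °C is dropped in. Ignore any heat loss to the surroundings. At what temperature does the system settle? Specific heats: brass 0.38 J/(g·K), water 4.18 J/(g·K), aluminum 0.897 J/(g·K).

T_f ≈ 43.3 °C

Setting the total heat transfer to zero:
520·0.38·(T − 238.2) + 585.3·4.18·(T − 28.78) + 224.7·0.897·(T − 28.78) = 0
197.6(T − 238.2) + 2446.6(T − 28.78) + 201.56(T − 28.78) = 0
(197.6 + 2446.6 + 201.56) T = 197.6·238.2 + 2446.6·28.78 + 201.56·28.78
T = 123281/2845.7 ≈ 43.32 °C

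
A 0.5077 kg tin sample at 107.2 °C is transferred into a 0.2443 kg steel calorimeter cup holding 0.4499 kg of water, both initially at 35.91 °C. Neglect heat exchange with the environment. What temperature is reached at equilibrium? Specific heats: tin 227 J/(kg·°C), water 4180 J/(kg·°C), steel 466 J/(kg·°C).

T_f ≈ 39.8 °C

Energy conservation, ΣQ = 0:
0.5077×227×(T − 107.2) + 0.4499×4180×(T − 35.91) + 0.2443×466×(T − 35.91) = 0
2109.7 T = 83974
T = 83974/2109.7 ≈ 39.80 °C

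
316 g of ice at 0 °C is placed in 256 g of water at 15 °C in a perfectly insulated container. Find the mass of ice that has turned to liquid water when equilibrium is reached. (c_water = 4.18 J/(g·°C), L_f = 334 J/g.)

Water can give up m c ΔT = 256·4.18·15 = 16051 J before reaching 0 °C.
Melting all 316 g of ice would need 316·334 = 105544 J.
That's not enough to melt it all — equilibrium is at 0 °C with ice remaining.
m_melt = 16051 / L_f = 48.06 g.

m_melted ≈ 48.1 g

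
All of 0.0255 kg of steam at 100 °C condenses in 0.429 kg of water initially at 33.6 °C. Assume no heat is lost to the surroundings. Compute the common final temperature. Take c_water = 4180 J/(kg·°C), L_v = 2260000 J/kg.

T_f ≈ 67.7 °C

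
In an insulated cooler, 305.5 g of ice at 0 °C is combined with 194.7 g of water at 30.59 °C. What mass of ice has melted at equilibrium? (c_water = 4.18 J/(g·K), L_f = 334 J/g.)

m_melted ≈ 74.5 g

Heat available from the water dropping to 0 °C: 194.7×4.18×30.59 = 24896 J.
Melting all 305.5 g of ice would need 305.5×334 = 102037 J.
Since 24896 < 102037 J, not all the ice melts; equilibrium is at 0 °C.
m_melt = 24896 / L_f = 74.54 g.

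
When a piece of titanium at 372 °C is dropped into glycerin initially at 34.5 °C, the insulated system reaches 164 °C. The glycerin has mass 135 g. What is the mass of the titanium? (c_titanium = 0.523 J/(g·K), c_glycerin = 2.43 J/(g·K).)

m ≈ 391 g

Heat gained plus heat lost sum to zero:
m·0.523·(164 − 372) + 135·2.43·(164 − 34.5) = 0
-108.78 m = -42482
m = -42482/-108.78 ≈ 390.5 g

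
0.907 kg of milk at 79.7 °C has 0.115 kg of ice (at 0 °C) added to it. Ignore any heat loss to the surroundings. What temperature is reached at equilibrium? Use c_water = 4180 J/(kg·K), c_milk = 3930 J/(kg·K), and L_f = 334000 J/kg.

T_f ≈ 60.7 °C

Sum of m c ΔT and latent-heat terms is zero:
melt ice: 0.115·334000 = 38410; warm the meltwater: 480.7 T; milk cools: 0.907·3930·(T − 79.7) = 3564.5(T − 79.7)
4045.2 T = 284091 − 38410 = 245681
T ≈ 60.73 °C (positive, so assuming full melt was valid).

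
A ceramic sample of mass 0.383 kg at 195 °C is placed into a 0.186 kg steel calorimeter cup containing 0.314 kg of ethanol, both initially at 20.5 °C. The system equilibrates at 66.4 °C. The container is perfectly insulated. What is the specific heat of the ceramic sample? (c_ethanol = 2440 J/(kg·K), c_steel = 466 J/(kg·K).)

c ≈ 795 J/(kg·K)

Let T be the final temperature. ΣQ_i = 0:
0.383·c·(66.4 − 195) + 0.314·2440·(66.4 − 20.5) + 0.186·466·(66.4 − 20.5) = 0
-49.25 c = -39145
c = -39145/-49.25 ≈ 794.8 J/(kg·K)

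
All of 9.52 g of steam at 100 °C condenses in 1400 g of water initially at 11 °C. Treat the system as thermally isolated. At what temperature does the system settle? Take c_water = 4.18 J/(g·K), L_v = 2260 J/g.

Heat gained plus heat lost sum to zero:
steam→water at 100 °C releases m L_v = 9.52×2260 = 21515; condensate cools 100→T: 9.52×4.18×(T − 100) = 39.79(T − 100); water warms: 1400×4.18×(T − 11) = 5852(T − 11)
5891.8 T = 21515 + 3979.4 + 64372 = 89867
T ≈ 15.25 °C (< 100 °C, so full condensation is consistent).

T_f ≈ 15.3 °C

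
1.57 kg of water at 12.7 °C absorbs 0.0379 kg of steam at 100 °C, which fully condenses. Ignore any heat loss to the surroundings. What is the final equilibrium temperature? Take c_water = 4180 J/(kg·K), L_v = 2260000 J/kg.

T_f ≈ 27.5 °C

Heat gained plus heat lost sum to zero:
latent heat released on condensation: 0.0379×2260000 = 85654
  condensate cools 100→T: 0.0379×4180×(T − 100) = 158.42(T − 100)
  water warms: 1.57×4180×(T − 12.7) = 6562.6(T − 12.7)
6721 T = 85654 + 15842 + 83345 = 184841
T ≈ 27.50 °C (< 100 °C, so full condensation is consistent).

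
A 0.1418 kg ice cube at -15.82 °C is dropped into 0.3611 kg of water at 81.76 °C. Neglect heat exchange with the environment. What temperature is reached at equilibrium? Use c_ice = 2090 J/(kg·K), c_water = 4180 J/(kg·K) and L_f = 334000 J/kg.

T_f ≈ 33.9 °C

Sum of m c ΔT and latent-heat terms is zero:
ice -15.82→0 °C: 0.1418·2090·15.82 = 4688.4; latent heat to melt: 0.1418·334000 = 47361; meltwater 0→T: 0.1418·4180·T = 592.72 T; water cools: 0.3611·4180·(T − 81.76) = 1509.4(T − 81.76)
2102.1 T = 123408 − 52050 = 71359
T ≈ 33.95 °C (positive, so assuming full melt was valid).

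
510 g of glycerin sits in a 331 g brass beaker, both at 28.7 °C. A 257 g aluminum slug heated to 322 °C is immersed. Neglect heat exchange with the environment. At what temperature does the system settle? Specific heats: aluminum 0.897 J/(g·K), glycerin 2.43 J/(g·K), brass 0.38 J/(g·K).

T_f ≈ 71.1 °C

Conservation of energy gives ΣQ = 0:
257*0.897*(T − 322) + 510*2.43*(T − 28.7) + 331*0.38*(T − 28.7) = 0
(230.53 + 1239.3 + 125.78) T = 230.53*322 + 1239.3*28.7 + 125.78*28.7
T = 113408/1595.6 ≈ 71.08 °C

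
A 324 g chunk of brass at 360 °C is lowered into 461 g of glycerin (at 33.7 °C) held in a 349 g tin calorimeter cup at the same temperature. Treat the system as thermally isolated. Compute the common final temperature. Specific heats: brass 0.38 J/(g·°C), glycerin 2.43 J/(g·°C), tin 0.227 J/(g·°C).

Let T be the final temperature. ΣQ_i = 0:
324*0.38*(T − 360) + 461*2.43*(T − 33.7) + 349*0.227*(T − 33.7) = 0
1322.6 T = 84745
T = 84745/1322.6 ≈ 64.08 °C

T_f ≈ 64.1 °C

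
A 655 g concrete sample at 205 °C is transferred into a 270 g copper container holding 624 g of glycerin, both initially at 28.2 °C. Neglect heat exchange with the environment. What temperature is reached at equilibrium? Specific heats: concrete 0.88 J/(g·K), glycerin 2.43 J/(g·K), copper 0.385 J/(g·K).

T_f ≈ 74.6 °C

Energy conservation, ΣQ = 0:
655×0.88×(T − 205) + 624×2.43×(T − 28.2) + 270×0.385×(T − 28.2) = 0
2196.7 T = 163854
T = 163854/2196.7 ≈ 74.59 °C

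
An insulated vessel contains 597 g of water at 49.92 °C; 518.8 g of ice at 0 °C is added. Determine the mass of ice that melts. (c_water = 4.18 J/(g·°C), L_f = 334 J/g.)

Water can give up m c ΔT = 597×4.18×49.92 = 124573 J before reaching 0 °C.
Melting all 518.8 g of ice would need 518.8×334 = 173279 J.
That's not enough to melt it all — equilibrium is at 0 °C with ice remaining.
m_melt = 124573 / L_f = 373 g.

m_melted ≈ 373 g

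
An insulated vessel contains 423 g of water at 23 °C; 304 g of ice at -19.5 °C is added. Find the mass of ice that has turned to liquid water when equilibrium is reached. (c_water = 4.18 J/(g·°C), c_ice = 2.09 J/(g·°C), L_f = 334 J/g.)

Water can give up m c ΔT = 423·4.18·23 = 40667 J before reaching 0 °C.
Warming the ice to 0 °C takes 304·2.09·19.5 = 12390 J, leaving 28278 J for melting.
Melting all 304 g of ice would need 304·334 = 101536 J.
That's not enough to melt it all — equilibrium is at 0 °C with ice remaining.
Mass melted = 28278/334 ≈ 84.66 g.

m_melted ≈ 84.7 g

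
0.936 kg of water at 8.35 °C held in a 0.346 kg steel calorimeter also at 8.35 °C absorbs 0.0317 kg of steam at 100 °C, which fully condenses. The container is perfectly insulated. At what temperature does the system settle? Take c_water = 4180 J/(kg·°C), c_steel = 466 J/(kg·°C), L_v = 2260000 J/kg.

T_f ≈ 28.3 °C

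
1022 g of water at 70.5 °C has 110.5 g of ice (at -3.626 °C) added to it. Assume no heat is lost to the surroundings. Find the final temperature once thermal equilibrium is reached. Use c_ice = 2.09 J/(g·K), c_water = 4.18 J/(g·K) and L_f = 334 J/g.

T_f ≈ 55.6 °C

Taking heat into each body as positive, Σ m c ΔT = 0:
ice -3.626→0 °C: 110.5×2.09×3.626 = 837.41
  latent heat to melt: 110.5×334 = 36907
  warm the meltwater: 461.89 T
  water: 4272(T − 70.5)
4733.9 T = 301173 − 37744 = 263429
T ≈ 55.65 °C (positive, so assuming full melt was valid).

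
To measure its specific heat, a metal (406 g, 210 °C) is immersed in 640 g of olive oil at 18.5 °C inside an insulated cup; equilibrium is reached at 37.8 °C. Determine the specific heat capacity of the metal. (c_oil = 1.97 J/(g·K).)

c ≈ 0.348 J/(g·K)

Taking heat into each body as positive, Σ m c ΔT = 0:
406×c×(37.8 − 210) + 640×1.97×(37.8 − 18.5) = 0
-69913 c = -24333
c = -24333/-69913 ≈ 0.3481 J/(g·K)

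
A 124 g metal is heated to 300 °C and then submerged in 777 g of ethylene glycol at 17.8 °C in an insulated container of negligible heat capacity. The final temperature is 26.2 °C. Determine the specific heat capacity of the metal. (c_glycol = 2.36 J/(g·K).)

m_s c (T_s − T_f) = m_glycol c_glycol (T_f − T_0):
124×c×(300 − 26.2) = 777×2.36×(26.2 − 17.8)
33951 c = 15403  ⇒  c ≈ 0.4537 J/(g·K)

c ≈ 0.454 J/(g·K)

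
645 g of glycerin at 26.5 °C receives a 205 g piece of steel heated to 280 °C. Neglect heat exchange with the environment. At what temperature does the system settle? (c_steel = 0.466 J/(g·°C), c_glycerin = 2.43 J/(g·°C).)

T_f ≈ 41.1 °C

Set heat shed by the hot body equal to heat absorbed by the cold body:
205*0.466*(280 − T) = 645*2.43*(T − 26.5)
95.53(280 − T) = 1567.4(T − 26.5)
1662.9 T = 68283  ⇒  T ≈ 41.06 °C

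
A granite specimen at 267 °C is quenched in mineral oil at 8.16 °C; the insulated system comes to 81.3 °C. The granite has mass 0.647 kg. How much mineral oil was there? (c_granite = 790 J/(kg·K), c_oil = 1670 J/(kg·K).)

Conservation of energy gives ΣQ = 0:
0.647×790×(81.3 − 267) + m×1670×(81.3 − 8.16) = 0
122144 m = 94917
m = 94917/122144 ≈ 0.7771 kg

m ≈ 0.777 kg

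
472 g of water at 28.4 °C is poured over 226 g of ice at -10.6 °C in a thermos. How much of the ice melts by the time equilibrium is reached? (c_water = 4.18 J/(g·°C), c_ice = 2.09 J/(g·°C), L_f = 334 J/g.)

Heat available from the water dropping to 0 °C: 472·4.18·28.4 = 56032 J.
Warming the ice to 0 °C takes 226·2.09·10.6 = 5006.8 J, leaving 51025 J for melting.
Melting all 226 g of ice would need 226·334 = 75484 J.
Since 51025 < 75484 J, not all the ice melts; equilibrium is at 0 °C.
m_melt = 51025 / L_f = 152.8 g.

m_melted ≈ 153 g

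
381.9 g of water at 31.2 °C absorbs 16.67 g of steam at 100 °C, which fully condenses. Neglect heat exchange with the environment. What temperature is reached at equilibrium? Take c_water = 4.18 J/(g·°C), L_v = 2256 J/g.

T_f ≈ 56.7 °C

Energy balance with sensible and latent terms:
condense steam: −16.67×2256 = −37608
  condensate cools 100→T: 16.67×4.18×(T − 100) = 69.68(T − 100)
  water warms: 381.9×4.18×(T − 31.2) = 1596.3(T − 31.2)
1666 T = 37608 + 6968.1 + 49806 = 94381
T ≈ 56.65 °C (< 100 °C, so full condensation is consistent).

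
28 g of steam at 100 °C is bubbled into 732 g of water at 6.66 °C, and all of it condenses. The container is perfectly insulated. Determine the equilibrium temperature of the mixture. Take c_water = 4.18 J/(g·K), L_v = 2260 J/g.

T_f ≈ 30.0 °C

Conservation of energy gives ΣQ = 0:
steam→water at 100 °C releases m L_v = 28×2260 = 63280; condensate cools 100→T: 28×4.18×(T − 100) = 117.04(T − 100); water warms: 732×4.18×(T − 6.66) = 3059.8(T − 6.66)
3176.8 T = 63280 + 11704 + 20378 = 95362
T ≈ 30.02 °C, under the boiling point, so the assumption holds.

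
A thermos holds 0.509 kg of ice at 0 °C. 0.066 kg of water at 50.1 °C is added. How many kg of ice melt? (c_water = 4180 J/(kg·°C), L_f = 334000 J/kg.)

Cooling the water to 0 °C releases 0.066×4180×50.1 = 13822 J.
Melting all 0.509 kg of ice would need 0.509×334000 = 170006 J.
Since 13822 < 170006 J, not all the ice melts; equilibrium is at 0 °C.
Mass melted = 13822/334000 ≈ 0.04138 kg.

m_melted ≈ 0.0414 kg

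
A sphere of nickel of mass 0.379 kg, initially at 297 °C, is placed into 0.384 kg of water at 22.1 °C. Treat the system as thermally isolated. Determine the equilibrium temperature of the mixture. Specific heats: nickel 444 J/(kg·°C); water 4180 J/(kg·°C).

T_f ≈ 48.2 °C

Set heat shed by the hot body equal to heat absorbed by the cold body:
0.379·444·(297 − T) = 0.384·4180·(T − 22.1)
168.28(297 − T) = 1605.1(T − 22.1)
1773.4 T = 85451  ⇒  T ≈ 48.19 °C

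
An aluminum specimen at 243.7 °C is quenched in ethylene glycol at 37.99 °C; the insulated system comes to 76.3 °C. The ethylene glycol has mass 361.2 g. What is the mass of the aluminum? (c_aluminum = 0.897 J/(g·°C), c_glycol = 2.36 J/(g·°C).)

m ≈ 217 g

Heat lost by the aluminum = heat gained by the glycol:
m·0.897·(243.7 − 76.3) = 361.2·2.36·(76.3 − 37.99)
150.16 m = 32657  ⇒  m ≈ 217.5 g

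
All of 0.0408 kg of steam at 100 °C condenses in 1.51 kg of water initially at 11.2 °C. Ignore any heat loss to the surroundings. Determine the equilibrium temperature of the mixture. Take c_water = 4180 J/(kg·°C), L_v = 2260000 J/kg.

T_f ≈ 27.8 °C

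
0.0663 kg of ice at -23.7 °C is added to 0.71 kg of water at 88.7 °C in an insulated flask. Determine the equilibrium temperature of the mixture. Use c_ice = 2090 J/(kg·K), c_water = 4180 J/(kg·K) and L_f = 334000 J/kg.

T_f ≈ 73.3 °C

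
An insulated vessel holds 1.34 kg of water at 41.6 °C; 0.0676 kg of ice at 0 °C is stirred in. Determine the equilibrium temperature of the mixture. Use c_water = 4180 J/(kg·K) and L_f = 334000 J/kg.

T_f ≈ 35.8 °C

Let T be the final temperature. ΣQ_i = 0:
latent heat to melt: 0.0676·334000 = 22578; meltwater 0→T: 0.0676·4180·T = 282.57 T; water: 5601.2(T − 41.6)
5883.8 T = 233010 − 22578 = 210432
T ≈ 35.76 °C (positive, so assuming full melt was valid).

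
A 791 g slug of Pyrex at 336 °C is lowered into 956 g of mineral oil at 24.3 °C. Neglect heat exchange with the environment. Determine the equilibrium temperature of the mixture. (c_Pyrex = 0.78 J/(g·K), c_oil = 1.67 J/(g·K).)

T_f is the heat-capacity-weighted average of the initial temperatures:
T_f = (616.98·336 + 1596.5·24.3) / (616.98 + 1596.5)
    = 246101 / 2213.5 ≈ 111.18 °C

T_f ≈ 111.2 °C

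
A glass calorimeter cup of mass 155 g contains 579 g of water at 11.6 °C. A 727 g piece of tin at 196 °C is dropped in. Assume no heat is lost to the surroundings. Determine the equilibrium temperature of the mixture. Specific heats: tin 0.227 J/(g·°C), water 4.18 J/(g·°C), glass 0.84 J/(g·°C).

T_f ≈ 22.8 °C

Net heat exchanged in the isolated system is zero:
727*0.227*(T − 196) + 579*4.18*(T − 11.6) + 155*0.84*(T − 11.6) = 0
2715.4 T = 61931
T = 61931 / 2715.4 = 22.8 °C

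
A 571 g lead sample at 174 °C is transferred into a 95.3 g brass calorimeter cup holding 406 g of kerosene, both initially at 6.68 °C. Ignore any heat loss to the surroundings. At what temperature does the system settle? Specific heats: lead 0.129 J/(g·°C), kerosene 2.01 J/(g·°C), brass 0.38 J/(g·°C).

Let T be the final temperature. ΣQ_i = 0:
571·0.129·(T − 174) + 406·2.01·(T − 6.68) + 95.3·0.38·(T − 6.68) = 0
73.66(T − 174) + 816.06(T − 6.68) + 36.21(T − 6.68) = 0
925.93 T = 18510
T ≈ 19.99 °C

T_f ≈ 20.0 °C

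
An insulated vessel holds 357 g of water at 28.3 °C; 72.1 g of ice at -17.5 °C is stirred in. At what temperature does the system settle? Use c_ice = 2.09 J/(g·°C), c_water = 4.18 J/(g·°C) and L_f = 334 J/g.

T_f ≈ 8.6 °C

Conservation of energy gives ΣQ = 0:
warm ice to 0 °C: 72.1·2.09·(0 − (-17.5)) = 2637.1
  latent heat to melt: 72.1·334 = 24081
  warm the meltwater: 301.38 T
  water: 1492.3(T − 28.3)
1793.6 T = 42231 − 26718 = 15513
T ≈ 8.65 °C (positive, so assuming full melt was valid).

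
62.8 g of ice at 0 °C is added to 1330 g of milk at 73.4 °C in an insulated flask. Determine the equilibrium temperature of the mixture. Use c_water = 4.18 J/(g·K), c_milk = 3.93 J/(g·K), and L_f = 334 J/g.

T_f ≈ 66.1 °C

Energy conservation, ΣQ = 0:
latent heat to melt: 62.8·334 = 20975
  warm the meltwater: 262.5 T
  milk cools: 1330·3.93·(T − 73.4) = 5226.9(T − 73.4)
5489.4 T = 383654 − 20975 = 362679
T ≈ 66.07 °C — above 0 °C, consistent with complete melting.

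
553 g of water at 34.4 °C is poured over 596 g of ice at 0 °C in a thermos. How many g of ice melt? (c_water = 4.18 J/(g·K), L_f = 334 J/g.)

m_melted ≈ 238 g

Water can give up m c ΔT = 553·4.18·34.4 = 79517 J before reaching 0 °C.
To melt every bit of ice: 596·334 = 199064 J.
79517 J < 199064 J, so only part of the ice melts and the system sits at 0 °C.
m_melted·334 = 79517  ⇒  m_melted ≈ 238.1 g.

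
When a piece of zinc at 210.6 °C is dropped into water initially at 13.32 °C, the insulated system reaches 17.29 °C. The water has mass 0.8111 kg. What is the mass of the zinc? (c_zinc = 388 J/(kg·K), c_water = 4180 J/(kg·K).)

m ≈ 0.179 kg

|Q_zinc| = |Q_water|:
m·388·(210.6 − 17.29) = 0.8111·4180·(17.29 − 13.32)
75004 m = 13460  ⇒  m ≈ 0.1795 kg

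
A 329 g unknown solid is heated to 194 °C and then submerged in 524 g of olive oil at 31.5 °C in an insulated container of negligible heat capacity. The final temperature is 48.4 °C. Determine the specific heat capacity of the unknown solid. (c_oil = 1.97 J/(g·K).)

c ≈ 0.364 J/(g·K)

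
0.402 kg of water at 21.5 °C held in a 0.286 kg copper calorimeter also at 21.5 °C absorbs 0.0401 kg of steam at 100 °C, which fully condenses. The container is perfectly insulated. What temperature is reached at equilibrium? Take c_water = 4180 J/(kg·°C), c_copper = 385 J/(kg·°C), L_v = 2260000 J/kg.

Sum of m c ΔT and latent-heat terms is zero:
condense steam: −0.0401×2260000 = −90626
  condensed water 100 °C→T: 167.62(T − 100)
  original water: 1680.4(T − 21.5)
  copper cup: 0.286×385×(T − 21.5) = 110.11(T − 21.5)
1958.1 T = 90626 + 16762 + 38495 = 145883
T ≈ 74.50 °C — below 100 °C, confirming all the steam condensed.

T_f ≈ 74.5 °C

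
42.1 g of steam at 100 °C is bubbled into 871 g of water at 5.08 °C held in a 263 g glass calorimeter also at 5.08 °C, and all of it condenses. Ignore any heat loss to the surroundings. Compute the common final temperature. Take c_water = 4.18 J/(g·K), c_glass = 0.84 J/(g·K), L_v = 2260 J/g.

Energy conservation, ΣQ = 0:
steam→water at 100 °C releases m L_v = 42.1·2260 = 95146; condensed water 100 °C→T: 175.98(T − 100); original water: 3640.8(T − 5.08); glass cup: 263·0.84·(T − 5.08) = 220.92(T − 5.08)
4037.7 T = 95146 + 17598 + 19617 = 132361
T ≈ 32.78 °C — below 100 °C, confirming all the steam condensed.

T_f ≈ 32.8 °C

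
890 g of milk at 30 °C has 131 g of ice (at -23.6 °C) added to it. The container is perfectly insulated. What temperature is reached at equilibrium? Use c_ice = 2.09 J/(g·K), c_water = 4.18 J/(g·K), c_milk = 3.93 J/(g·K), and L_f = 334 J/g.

Heat gained plus heat lost sum to zero:
warm ice to 0 °C: 131×2.09×(0 − (-23.6)) = 6461.4; latent heat to melt: 131×334 = 43754; meltwater 0→T: 131×4.18×T = 547.58 T; milk: 3497.7(T − 30)
4045.3 T = 104931 − 50215 = 54716
T ≈ 13.53 °C. Since T > 0 °C, the all-ice-melts assumption holds.

T_f ≈ 13.5 °C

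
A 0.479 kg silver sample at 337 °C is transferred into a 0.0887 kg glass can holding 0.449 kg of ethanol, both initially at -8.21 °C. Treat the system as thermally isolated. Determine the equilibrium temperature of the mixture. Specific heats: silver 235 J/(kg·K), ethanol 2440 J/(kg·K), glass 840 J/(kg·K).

T_f ≈ 22.1 °C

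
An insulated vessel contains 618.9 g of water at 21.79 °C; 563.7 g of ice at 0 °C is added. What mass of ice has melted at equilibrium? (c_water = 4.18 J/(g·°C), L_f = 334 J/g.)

m_melted ≈ 169 g

Water can give up m c ΔT = 618.9×4.18×21.79 = 56371 J before reaching 0 °C.
Fully melting the ice requires m_ice L_f = 563.7×334 = 188276 J.
Since 56371 < 188276 J, not all the ice melts; equilibrium is at 0 °C.
m_melted×334 = 56371  ⇒  m_melted ≈ 168.8 g.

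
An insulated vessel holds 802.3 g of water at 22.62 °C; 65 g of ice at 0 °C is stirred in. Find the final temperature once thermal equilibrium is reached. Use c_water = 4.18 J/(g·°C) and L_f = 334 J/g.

Conservation of energy gives ΣQ = 0:
latent heat to melt: 65·334 = 21710
  meltwater 0→T: 65·4.18·T = 271.7 T
  water: 3353.6(T − 22.62)
3625.3 T = 75859 − 21710 = 54149
T ≈ 14.94 °C (positive, so assuming full melt was valid).

T_f ≈ 14.9 °C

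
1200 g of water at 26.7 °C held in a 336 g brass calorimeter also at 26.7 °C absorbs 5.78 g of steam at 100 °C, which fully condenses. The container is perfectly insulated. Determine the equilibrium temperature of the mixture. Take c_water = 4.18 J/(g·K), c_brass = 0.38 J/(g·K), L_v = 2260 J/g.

T_f ≈ 29.6 °C

Net heat exchanged in the isolated system is zero:
condense steam: −5.78×2260 = −13063
  condensed water 100 °C→T: 24.16(T − 100)
  water warms: 1200×4.18×(T − 26.7) = 5016(T − 26.7)
  cup: 127.68(T − 26.7)
5167.8 T = 13063 + 2416 + 137336 = 152815
T ≈ 29.57 °C — below 100 °C, confirming all the steam condensed.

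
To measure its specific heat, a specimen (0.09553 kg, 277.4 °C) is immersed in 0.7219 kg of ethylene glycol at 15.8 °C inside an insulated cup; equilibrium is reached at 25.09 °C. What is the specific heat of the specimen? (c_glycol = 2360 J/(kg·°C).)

Taking heat into each body as positive, Σ m c ΔT = 0:
0.09553×c×(25.09 − 277.4) + 0.7219×2360×(25.09 − 15.8) = 0
-24.1 c = -15827
c = -15827/-24.1 ≈ 656.6 J/(kg·°C)

c ≈ 657 J/(kg·°C)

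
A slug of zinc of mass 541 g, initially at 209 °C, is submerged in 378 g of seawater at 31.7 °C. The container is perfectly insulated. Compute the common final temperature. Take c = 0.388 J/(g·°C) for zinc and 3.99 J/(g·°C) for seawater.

Net heat exchanged in the isolated system is zero:
541×0.388×(T − 209) + 378×3.99×(T − 31.7) = 0
209.91(T − 209) + 1508.2(T − 31.7) = 0
1718.1 T = 91681
T = 91681/1718.1 ≈ 53.36 °C

T_f ≈ 53.4 °C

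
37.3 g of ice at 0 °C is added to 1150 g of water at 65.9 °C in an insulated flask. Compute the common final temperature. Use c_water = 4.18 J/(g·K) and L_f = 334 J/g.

T_f ≈ 61.3 °C

Setting the total heat transfer to zero:
latent heat to melt: 37.3·334 = 12458
  warm the meltwater: 155.91 T
  water cools: 1150·4.18·(T − 65.9) = 4807(T − 65.9)
4962.9 T = 316781 − 12458 = 304323
T ≈ 61.32 °C (positive, so assuming full melt was valid).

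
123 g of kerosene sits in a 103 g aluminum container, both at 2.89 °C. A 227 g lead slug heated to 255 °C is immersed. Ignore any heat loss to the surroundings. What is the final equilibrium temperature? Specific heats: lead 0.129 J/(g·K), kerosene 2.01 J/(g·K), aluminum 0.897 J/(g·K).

T_f ≈ 22.9 °C

Net heat exchanged in the isolated system is zero:
227*0.129*(T − 255) + 123*2.01*(T − 2.89) + 103*0.897*(T − 2.89) = 0
29.28(T − 255) + 247.23(T − 2.89) + 92.39(T − 2.89) = 0
(29.28 + 247.23 + 92.39) T = 29.28*255 + 247.23*2.89 + 92.39*2.89
T = 8448.7/368.9 ≈ 22.90 °C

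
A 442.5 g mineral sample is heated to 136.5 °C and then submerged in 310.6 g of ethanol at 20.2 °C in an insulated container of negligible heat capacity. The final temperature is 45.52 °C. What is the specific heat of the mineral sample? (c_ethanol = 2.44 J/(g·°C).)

c ≈ 0.477 J/(g·°C)

Heat gained plus heat lost sum to zero:
442.5×c×(45.52 − 136.5) + 310.6×2.44×(45.52 − 20.2) = 0
-40259 c = -19189
c = -19189/-40259 ≈ 0.4766 J/(g·°C)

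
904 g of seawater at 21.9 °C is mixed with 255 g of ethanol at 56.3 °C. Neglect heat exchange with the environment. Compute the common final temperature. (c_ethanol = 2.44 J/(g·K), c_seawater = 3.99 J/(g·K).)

T_f ≈ 27.0 °C

Set heat shed by the hot body equal to heat absorbed by the cold body:
255·2.44·(56.3 − T) = 904·3.99·(T − 21.9)
622.2(56.3 − T) = 3607(T − 21.9)
4229.2 T = 114022  ⇒  T ≈ 26.96 °C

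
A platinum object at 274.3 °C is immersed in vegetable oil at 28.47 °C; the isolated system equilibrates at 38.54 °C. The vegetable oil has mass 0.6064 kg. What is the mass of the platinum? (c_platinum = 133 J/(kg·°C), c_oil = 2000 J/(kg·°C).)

m ≈ 0.389 kg

Conservation of energy gives ΣQ = 0:
m×133×(38.54 − 274.3) + 0.6064×2000×(38.54 − 28.47) = 0
-31356 m = -12213
m = -12213/-31356 ≈ 0.3895 kg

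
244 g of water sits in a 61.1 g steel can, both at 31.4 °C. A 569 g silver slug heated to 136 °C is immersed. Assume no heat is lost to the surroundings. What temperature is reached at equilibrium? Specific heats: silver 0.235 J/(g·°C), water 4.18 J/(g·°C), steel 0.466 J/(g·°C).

T_f ≈ 43.2 °C

T_f is the heat-capacity-weighted average of the initial temperatures:
T_f = (133.72*136 + 1019.9*31.4 + 28.47*31.4) / (133.72 + 1019.9 + 28.47)
    = 51105 / 1182.1 ≈ 43.23 °C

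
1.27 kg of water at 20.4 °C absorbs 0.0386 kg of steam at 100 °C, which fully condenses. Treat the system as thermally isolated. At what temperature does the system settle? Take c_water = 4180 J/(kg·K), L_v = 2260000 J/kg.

T_f ≈ 38.7 °C

Sum of m c ΔT and latent-heat terms is zero:
latent heat released on condensation: 0.0386×2260000 = 87236; condensed water 100 °C→T: 161.35(T − 100); original water: 5308.6(T − 20.4)
5469.9 T = 87236 + 16135 + 108295 = 211666
T ≈ 38.70 °C (< 100 °C, so full condensation is consistent).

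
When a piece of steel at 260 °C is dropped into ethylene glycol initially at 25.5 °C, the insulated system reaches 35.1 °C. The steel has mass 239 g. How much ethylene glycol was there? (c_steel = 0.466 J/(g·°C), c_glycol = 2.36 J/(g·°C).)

Energy conservation, ΣQ = 0:
239×0.466×(35.1 − 260) + m×2.36×(35.1 − 25.5) = 0
22.66 m = 25048
m = 25048/22.66 ≈ 1106 g

m ≈ 1110 g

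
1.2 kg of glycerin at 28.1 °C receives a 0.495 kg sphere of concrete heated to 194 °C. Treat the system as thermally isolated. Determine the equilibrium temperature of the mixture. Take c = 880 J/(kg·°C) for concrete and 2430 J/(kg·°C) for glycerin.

T_f ≈ 49.7 °C

T_f = Σ m_i c_i T_i / Σ m_i c_i:
T_f = (435.6*194 + 2916*28.1) / (435.6 + 2916)
    = 166446 / 3351.6 ≈ 49.66 °C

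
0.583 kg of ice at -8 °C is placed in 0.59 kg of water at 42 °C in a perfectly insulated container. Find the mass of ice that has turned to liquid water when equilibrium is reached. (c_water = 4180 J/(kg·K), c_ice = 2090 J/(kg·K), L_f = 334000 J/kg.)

m_melted ≈ 0.281 kg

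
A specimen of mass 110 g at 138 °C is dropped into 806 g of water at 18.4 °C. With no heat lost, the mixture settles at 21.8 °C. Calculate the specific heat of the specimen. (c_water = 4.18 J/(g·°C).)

c ≈ 0.896 J/(g·°C)

Heat lost by the specimen = heat gained by the water:
110·c·(138 − 21.8) = 806·4.18·(21.8 − 18.4)
12782 c = 11455  ⇒  c ≈ 0.8962 J/(g·°C)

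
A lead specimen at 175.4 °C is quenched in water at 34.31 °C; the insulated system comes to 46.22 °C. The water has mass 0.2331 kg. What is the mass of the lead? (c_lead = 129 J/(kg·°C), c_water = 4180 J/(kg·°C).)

m ≈ 0.696 kg

Heat lost by the lead = heat gained by the water:
m×129×(175.4 − 46.22) = 0.2331×4180×(46.22 − 34.31)
16664 m = 11605  ⇒  m ≈ 0.6964 kg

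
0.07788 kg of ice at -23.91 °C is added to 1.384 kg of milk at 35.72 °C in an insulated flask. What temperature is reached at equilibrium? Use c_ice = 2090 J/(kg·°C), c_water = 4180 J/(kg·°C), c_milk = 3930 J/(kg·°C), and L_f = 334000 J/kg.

T_f ≈ 28.5 °C

Sum of m c ΔT and latent-heat terms is zero:
ice -23.91→0 °C: 0.07788×2090×23.91 = 3891.8; latent heat to melt: 0.07788×334000 = 26012; warm the meltwater: 325.54 T; milk: 5439.1(T − 35.72)
5764.7 T = 194285 − 29904 = 164382
T ≈ 28.52 °C (positive, so assuming full melt was valid).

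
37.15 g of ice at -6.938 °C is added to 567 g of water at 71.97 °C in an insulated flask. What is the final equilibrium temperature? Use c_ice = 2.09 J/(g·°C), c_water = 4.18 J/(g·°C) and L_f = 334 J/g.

Net heat exchanged in the isolated system is zero:
warm ice to 0 °C: 37.15×2.09×(0 − (-6.938)) = 538.69
  latent heat to melt: 37.15×334 = 12408
  warm the meltwater: 155.29 T
  water: 2370.1(T − 71.97)
2525.3 T = 170573 − 12947 = 157626
T ≈ 62.42 °C (positive, so assuming full melt was valid).

T_f ≈ 62.4 °C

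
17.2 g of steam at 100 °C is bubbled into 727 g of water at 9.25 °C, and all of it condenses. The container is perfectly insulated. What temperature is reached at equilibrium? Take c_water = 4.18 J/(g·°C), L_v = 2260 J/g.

Setting the total heat transfer to zero:
latent heat released on condensation: 17.2×2260 = 38872
  condensate cools 100→T: 17.2×4.18×(T − 100) = 71.9(T − 100)
  original water: 3038.9(T − 9.25)
3110.8 T = 38872 + 7189.6 + 28109 = 74171
T ≈ 23.84 °C (< 100 °C, so full condensation is consistent).

T_f ≈ 23.8 °C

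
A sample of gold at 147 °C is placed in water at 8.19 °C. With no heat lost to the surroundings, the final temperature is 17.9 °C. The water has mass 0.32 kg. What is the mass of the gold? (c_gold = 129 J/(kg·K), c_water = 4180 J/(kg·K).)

m ≈ 0.78 kg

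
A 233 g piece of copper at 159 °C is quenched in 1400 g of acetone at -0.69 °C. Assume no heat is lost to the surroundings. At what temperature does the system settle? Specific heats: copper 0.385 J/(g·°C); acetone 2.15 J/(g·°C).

T_f ≈ 3.9 °C

Conservation of energy gives ΣQ = 0:
233·0.385·(T − 159) + 1400·2.15·(T − (-0.69)) = 0
89.7(T − 159) + 3010(T − (-0.69)) = 0
(89.7 + 3010) T = 89.7·159 + 3010·(-0.69)
T = 12186 / 3099.7 = 3.93 °C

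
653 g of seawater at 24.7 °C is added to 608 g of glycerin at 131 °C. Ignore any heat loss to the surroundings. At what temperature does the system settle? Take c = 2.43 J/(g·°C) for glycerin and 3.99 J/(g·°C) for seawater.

Setting the total heat transfer to zero:
608·2.43·(T − 131) + 653·3.99·(T − 24.7) = 0
1477.4(T − 131) + 2605.5(T − 24.7) = 0
4082.9 T = 257900
T = 257900/4082.9 ≈ 63.17 °C

T_f ≈ 63.2 °C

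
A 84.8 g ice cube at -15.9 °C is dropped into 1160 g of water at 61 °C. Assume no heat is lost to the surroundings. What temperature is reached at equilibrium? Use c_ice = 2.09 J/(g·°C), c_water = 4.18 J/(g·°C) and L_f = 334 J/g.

Sum of m c ΔT and latent-heat terms is zero:
warm ice to 0 °C: 84.8·2.09·(0 − (-15.9)) = 2818; melt ice: 84.8·334 = 28323; warm the meltwater: 354.46 T; water cools: 1160·4.18·(T − 61) = 4848.8(T − 61)
5203.3 T = 295777 − 31141 = 264636
T ≈ 50.86 °C (positive, so assuming full melt was valid).

T_f ≈ 50.9 °C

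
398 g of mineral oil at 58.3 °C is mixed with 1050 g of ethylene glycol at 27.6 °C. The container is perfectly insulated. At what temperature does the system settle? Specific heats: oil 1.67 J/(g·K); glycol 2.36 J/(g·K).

Energy conservation, ΣQ = 0:
398*1.67*(T − 58.3) + 1050*2.36*(T − 27.6) = 0
3142.7 T = 107142
T = 107142 / 3142.7 = 34.1 °C

T_f ≈ 34.1 °C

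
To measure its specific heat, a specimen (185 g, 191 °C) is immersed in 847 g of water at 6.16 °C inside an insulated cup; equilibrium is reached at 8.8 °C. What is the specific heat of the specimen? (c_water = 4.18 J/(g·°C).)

c ≈ 0.277 J/(g·°C)

Heat gained plus heat lost sum to zero:
185×c×(8.8 − 191) + 847×4.18×(8.8 − 6.16) = 0
-33707 c = -9346.8
c = -9346.8/-33707 ≈ 0.2773 J/(g·°C)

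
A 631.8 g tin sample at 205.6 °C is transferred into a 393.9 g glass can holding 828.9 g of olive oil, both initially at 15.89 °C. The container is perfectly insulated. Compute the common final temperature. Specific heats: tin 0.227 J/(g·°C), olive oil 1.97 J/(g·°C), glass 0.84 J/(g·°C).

T_f ≈ 28.8 °C

Energy conservation, ΣQ = 0:
631.8×0.227×(T − 205.6) + 828.9×1.97×(T − 15.89) + 393.9×0.84×(T − 15.89) = 0
143.42(T − 205.6) + 1632.9(T − 15.89) + 330.88(T − 15.89) = 0
(143.42 + 1632.9 + 330.88) T = 143.42×205.6 + 1632.9×15.89 + 330.88×15.89
T = 60692/2107.2 ≈ 28.80 °C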